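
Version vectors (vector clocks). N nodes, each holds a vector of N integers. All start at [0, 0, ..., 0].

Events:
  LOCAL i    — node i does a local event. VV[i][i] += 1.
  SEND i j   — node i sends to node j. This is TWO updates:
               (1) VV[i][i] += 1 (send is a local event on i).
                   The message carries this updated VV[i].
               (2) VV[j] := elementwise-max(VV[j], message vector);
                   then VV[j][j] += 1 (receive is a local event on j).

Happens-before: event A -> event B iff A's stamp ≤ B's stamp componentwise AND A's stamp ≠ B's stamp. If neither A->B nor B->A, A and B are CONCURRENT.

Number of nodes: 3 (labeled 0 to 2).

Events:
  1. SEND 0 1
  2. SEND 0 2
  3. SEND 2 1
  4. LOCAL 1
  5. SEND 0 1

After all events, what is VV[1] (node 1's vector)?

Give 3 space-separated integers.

Answer: 3 4 2

Derivation:
Initial: VV[0]=[0, 0, 0]
Initial: VV[1]=[0, 0, 0]
Initial: VV[2]=[0, 0, 0]
Event 1: SEND 0->1: VV[0][0]++ -> VV[0]=[1, 0, 0], msg_vec=[1, 0, 0]; VV[1]=max(VV[1],msg_vec) then VV[1][1]++ -> VV[1]=[1, 1, 0]
Event 2: SEND 0->2: VV[0][0]++ -> VV[0]=[2, 0, 0], msg_vec=[2, 0, 0]; VV[2]=max(VV[2],msg_vec) then VV[2][2]++ -> VV[2]=[2, 0, 1]
Event 3: SEND 2->1: VV[2][2]++ -> VV[2]=[2, 0, 2], msg_vec=[2, 0, 2]; VV[1]=max(VV[1],msg_vec) then VV[1][1]++ -> VV[1]=[2, 2, 2]
Event 4: LOCAL 1: VV[1][1]++ -> VV[1]=[2, 3, 2]
Event 5: SEND 0->1: VV[0][0]++ -> VV[0]=[3, 0, 0], msg_vec=[3, 0, 0]; VV[1]=max(VV[1],msg_vec) then VV[1][1]++ -> VV[1]=[3, 4, 2]
Final vectors: VV[0]=[3, 0, 0]; VV[1]=[3, 4, 2]; VV[2]=[2, 0, 2]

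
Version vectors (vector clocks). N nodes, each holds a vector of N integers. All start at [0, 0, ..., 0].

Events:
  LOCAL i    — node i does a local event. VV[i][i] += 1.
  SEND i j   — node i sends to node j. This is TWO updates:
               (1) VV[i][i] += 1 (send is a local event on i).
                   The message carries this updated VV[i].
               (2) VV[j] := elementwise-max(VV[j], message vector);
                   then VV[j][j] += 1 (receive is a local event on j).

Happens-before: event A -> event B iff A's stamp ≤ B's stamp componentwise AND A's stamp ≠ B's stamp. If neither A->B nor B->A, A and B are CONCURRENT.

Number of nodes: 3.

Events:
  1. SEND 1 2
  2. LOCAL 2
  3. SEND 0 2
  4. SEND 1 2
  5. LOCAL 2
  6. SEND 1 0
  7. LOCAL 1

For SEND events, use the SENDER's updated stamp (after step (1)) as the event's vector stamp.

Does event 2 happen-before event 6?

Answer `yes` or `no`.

Initial: VV[0]=[0, 0, 0]
Initial: VV[1]=[0, 0, 0]
Initial: VV[2]=[0, 0, 0]
Event 1: SEND 1->2: VV[1][1]++ -> VV[1]=[0, 1, 0], msg_vec=[0, 1, 0]; VV[2]=max(VV[2],msg_vec) then VV[2][2]++ -> VV[2]=[0, 1, 1]
Event 2: LOCAL 2: VV[2][2]++ -> VV[2]=[0, 1, 2]
Event 3: SEND 0->2: VV[0][0]++ -> VV[0]=[1, 0, 0], msg_vec=[1, 0, 0]; VV[2]=max(VV[2],msg_vec) then VV[2][2]++ -> VV[2]=[1, 1, 3]
Event 4: SEND 1->2: VV[1][1]++ -> VV[1]=[0, 2, 0], msg_vec=[0, 2, 0]; VV[2]=max(VV[2],msg_vec) then VV[2][2]++ -> VV[2]=[1, 2, 4]
Event 5: LOCAL 2: VV[2][2]++ -> VV[2]=[1, 2, 5]
Event 6: SEND 1->0: VV[1][1]++ -> VV[1]=[0, 3, 0], msg_vec=[0, 3, 0]; VV[0]=max(VV[0],msg_vec) then VV[0][0]++ -> VV[0]=[2, 3, 0]
Event 7: LOCAL 1: VV[1][1]++ -> VV[1]=[0, 4, 0]
Event 2 stamp: [0, 1, 2]
Event 6 stamp: [0, 3, 0]
[0, 1, 2] <= [0, 3, 0]? False. Equal? False. Happens-before: False

Answer: no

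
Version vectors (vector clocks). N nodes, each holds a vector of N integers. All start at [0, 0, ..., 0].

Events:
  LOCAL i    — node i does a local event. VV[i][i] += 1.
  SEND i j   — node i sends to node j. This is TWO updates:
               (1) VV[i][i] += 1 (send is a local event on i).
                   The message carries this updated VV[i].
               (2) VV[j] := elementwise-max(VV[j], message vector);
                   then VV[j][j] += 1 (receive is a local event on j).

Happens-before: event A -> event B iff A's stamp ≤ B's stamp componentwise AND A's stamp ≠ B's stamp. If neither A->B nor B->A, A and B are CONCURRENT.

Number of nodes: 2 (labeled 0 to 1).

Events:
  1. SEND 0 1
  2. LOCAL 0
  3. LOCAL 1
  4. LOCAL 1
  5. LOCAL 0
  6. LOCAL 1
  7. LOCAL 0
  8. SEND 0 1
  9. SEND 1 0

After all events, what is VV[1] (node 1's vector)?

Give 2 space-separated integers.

Answer: 5 6

Derivation:
Initial: VV[0]=[0, 0]
Initial: VV[1]=[0, 0]
Event 1: SEND 0->1: VV[0][0]++ -> VV[0]=[1, 0], msg_vec=[1, 0]; VV[1]=max(VV[1],msg_vec) then VV[1][1]++ -> VV[1]=[1, 1]
Event 2: LOCAL 0: VV[0][0]++ -> VV[0]=[2, 0]
Event 3: LOCAL 1: VV[1][1]++ -> VV[1]=[1, 2]
Event 4: LOCAL 1: VV[1][1]++ -> VV[1]=[1, 3]
Event 5: LOCAL 0: VV[0][0]++ -> VV[0]=[3, 0]
Event 6: LOCAL 1: VV[1][1]++ -> VV[1]=[1, 4]
Event 7: LOCAL 0: VV[0][0]++ -> VV[0]=[4, 0]
Event 8: SEND 0->1: VV[0][0]++ -> VV[0]=[5, 0], msg_vec=[5, 0]; VV[1]=max(VV[1],msg_vec) then VV[1][1]++ -> VV[1]=[5, 5]
Event 9: SEND 1->0: VV[1][1]++ -> VV[1]=[5, 6], msg_vec=[5, 6]; VV[0]=max(VV[0],msg_vec) then VV[0][0]++ -> VV[0]=[6, 6]
Final vectors: VV[0]=[6, 6]; VV[1]=[5, 6]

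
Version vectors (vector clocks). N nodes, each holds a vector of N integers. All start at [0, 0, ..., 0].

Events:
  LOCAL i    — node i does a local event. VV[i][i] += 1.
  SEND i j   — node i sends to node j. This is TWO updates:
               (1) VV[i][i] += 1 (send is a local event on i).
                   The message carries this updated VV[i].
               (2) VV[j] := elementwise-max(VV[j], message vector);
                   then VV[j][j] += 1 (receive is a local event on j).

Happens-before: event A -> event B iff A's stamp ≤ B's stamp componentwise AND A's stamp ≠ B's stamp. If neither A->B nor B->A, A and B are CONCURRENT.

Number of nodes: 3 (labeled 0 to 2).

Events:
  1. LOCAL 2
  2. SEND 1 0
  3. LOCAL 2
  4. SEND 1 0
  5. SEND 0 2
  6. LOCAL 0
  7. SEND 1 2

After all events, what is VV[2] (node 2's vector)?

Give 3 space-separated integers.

Initial: VV[0]=[0, 0, 0]
Initial: VV[1]=[0, 0, 0]
Initial: VV[2]=[0, 0, 0]
Event 1: LOCAL 2: VV[2][2]++ -> VV[2]=[0, 0, 1]
Event 2: SEND 1->0: VV[1][1]++ -> VV[1]=[0, 1, 0], msg_vec=[0, 1, 0]; VV[0]=max(VV[0],msg_vec) then VV[0][0]++ -> VV[0]=[1, 1, 0]
Event 3: LOCAL 2: VV[2][2]++ -> VV[2]=[0, 0, 2]
Event 4: SEND 1->0: VV[1][1]++ -> VV[1]=[0, 2, 0], msg_vec=[0, 2, 0]; VV[0]=max(VV[0],msg_vec) then VV[0][0]++ -> VV[0]=[2, 2, 0]
Event 5: SEND 0->2: VV[0][0]++ -> VV[0]=[3, 2, 0], msg_vec=[3, 2, 0]; VV[2]=max(VV[2],msg_vec) then VV[2][2]++ -> VV[2]=[3, 2, 3]
Event 6: LOCAL 0: VV[0][0]++ -> VV[0]=[4, 2, 0]
Event 7: SEND 1->2: VV[1][1]++ -> VV[1]=[0, 3, 0], msg_vec=[0, 3, 0]; VV[2]=max(VV[2],msg_vec) then VV[2][2]++ -> VV[2]=[3, 3, 4]
Final vectors: VV[0]=[4, 2, 0]; VV[1]=[0, 3, 0]; VV[2]=[3, 3, 4]

Answer: 3 3 4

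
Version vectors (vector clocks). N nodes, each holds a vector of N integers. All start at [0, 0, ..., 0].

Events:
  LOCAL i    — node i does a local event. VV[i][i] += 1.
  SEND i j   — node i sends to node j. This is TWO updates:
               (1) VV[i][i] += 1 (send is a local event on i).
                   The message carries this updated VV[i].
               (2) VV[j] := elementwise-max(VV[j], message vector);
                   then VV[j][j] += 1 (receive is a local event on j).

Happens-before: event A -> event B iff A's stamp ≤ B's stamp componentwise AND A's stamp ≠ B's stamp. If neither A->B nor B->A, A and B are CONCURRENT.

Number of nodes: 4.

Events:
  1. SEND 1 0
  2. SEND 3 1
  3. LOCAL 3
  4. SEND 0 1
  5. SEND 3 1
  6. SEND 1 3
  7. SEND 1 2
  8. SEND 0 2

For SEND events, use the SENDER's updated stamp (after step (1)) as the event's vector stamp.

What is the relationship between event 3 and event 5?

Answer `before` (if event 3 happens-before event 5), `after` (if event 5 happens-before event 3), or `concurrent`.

Initial: VV[0]=[0, 0, 0, 0]
Initial: VV[1]=[0, 0, 0, 0]
Initial: VV[2]=[0, 0, 0, 0]
Initial: VV[3]=[0, 0, 0, 0]
Event 1: SEND 1->0: VV[1][1]++ -> VV[1]=[0, 1, 0, 0], msg_vec=[0, 1, 0, 0]; VV[0]=max(VV[0],msg_vec) then VV[0][0]++ -> VV[0]=[1, 1, 0, 0]
Event 2: SEND 3->1: VV[3][3]++ -> VV[3]=[0, 0, 0, 1], msg_vec=[0, 0, 0, 1]; VV[1]=max(VV[1],msg_vec) then VV[1][1]++ -> VV[1]=[0, 2, 0, 1]
Event 3: LOCAL 3: VV[3][3]++ -> VV[3]=[0, 0, 0, 2]
Event 4: SEND 0->1: VV[0][0]++ -> VV[0]=[2, 1, 0, 0], msg_vec=[2, 1, 0, 0]; VV[1]=max(VV[1],msg_vec) then VV[1][1]++ -> VV[1]=[2, 3, 0, 1]
Event 5: SEND 3->1: VV[3][3]++ -> VV[3]=[0, 0, 0, 3], msg_vec=[0, 0, 0, 3]; VV[1]=max(VV[1],msg_vec) then VV[1][1]++ -> VV[1]=[2, 4, 0, 3]
Event 6: SEND 1->3: VV[1][1]++ -> VV[1]=[2, 5, 0, 3], msg_vec=[2, 5, 0, 3]; VV[3]=max(VV[3],msg_vec) then VV[3][3]++ -> VV[3]=[2, 5, 0, 4]
Event 7: SEND 1->2: VV[1][1]++ -> VV[1]=[2, 6, 0, 3], msg_vec=[2, 6, 0, 3]; VV[2]=max(VV[2],msg_vec) then VV[2][2]++ -> VV[2]=[2, 6, 1, 3]
Event 8: SEND 0->2: VV[0][0]++ -> VV[0]=[3, 1, 0, 0], msg_vec=[3, 1, 0, 0]; VV[2]=max(VV[2],msg_vec) then VV[2][2]++ -> VV[2]=[3, 6, 2, 3]
Event 3 stamp: [0, 0, 0, 2]
Event 5 stamp: [0, 0, 0, 3]
[0, 0, 0, 2] <= [0, 0, 0, 3]? True
[0, 0, 0, 3] <= [0, 0, 0, 2]? False
Relation: before

Answer: before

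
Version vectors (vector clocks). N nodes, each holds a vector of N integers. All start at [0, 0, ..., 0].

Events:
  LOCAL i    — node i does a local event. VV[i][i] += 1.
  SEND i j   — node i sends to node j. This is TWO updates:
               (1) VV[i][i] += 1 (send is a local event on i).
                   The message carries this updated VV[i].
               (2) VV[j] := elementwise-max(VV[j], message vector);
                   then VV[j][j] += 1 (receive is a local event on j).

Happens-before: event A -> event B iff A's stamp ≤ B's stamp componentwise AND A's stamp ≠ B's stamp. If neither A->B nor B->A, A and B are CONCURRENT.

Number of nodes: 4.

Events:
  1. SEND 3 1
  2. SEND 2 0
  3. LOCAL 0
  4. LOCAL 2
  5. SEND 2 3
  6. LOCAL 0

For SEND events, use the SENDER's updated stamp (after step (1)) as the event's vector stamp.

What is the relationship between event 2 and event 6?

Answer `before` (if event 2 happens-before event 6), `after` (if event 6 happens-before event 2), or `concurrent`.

Answer: before

Derivation:
Initial: VV[0]=[0, 0, 0, 0]
Initial: VV[1]=[0, 0, 0, 0]
Initial: VV[2]=[0, 0, 0, 0]
Initial: VV[3]=[0, 0, 0, 0]
Event 1: SEND 3->1: VV[3][3]++ -> VV[3]=[0, 0, 0, 1], msg_vec=[0, 0, 0, 1]; VV[1]=max(VV[1],msg_vec) then VV[1][1]++ -> VV[1]=[0, 1, 0, 1]
Event 2: SEND 2->0: VV[2][2]++ -> VV[2]=[0, 0, 1, 0], msg_vec=[0, 0, 1, 0]; VV[0]=max(VV[0],msg_vec) then VV[0][0]++ -> VV[0]=[1, 0, 1, 0]
Event 3: LOCAL 0: VV[0][0]++ -> VV[0]=[2, 0, 1, 0]
Event 4: LOCAL 2: VV[2][2]++ -> VV[2]=[0, 0, 2, 0]
Event 5: SEND 2->3: VV[2][2]++ -> VV[2]=[0, 0, 3, 0], msg_vec=[0, 0, 3, 0]; VV[3]=max(VV[3],msg_vec) then VV[3][3]++ -> VV[3]=[0, 0, 3, 2]
Event 6: LOCAL 0: VV[0][0]++ -> VV[0]=[3, 0, 1, 0]
Event 2 stamp: [0, 0, 1, 0]
Event 6 stamp: [3, 0, 1, 0]
[0, 0, 1, 0] <= [3, 0, 1, 0]? True
[3, 0, 1, 0] <= [0, 0, 1, 0]? False
Relation: before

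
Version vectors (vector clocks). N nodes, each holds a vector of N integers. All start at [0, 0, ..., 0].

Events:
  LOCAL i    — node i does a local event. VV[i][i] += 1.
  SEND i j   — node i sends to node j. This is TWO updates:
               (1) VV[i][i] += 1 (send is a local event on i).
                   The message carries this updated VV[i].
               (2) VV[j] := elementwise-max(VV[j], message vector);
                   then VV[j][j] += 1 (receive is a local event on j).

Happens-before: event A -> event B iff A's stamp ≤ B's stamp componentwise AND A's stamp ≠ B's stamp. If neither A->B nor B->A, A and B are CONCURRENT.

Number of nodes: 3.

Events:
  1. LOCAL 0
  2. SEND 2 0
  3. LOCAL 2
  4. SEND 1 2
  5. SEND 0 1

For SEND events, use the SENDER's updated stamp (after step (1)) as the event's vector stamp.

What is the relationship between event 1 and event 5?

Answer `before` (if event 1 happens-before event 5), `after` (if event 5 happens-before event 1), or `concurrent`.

Answer: before

Derivation:
Initial: VV[0]=[0, 0, 0]
Initial: VV[1]=[0, 0, 0]
Initial: VV[2]=[0, 0, 0]
Event 1: LOCAL 0: VV[0][0]++ -> VV[0]=[1, 0, 0]
Event 2: SEND 2->0: VV[2][2]++ -> VV[2]=[0, 0, 1], msg_vec=[0, 0, 1]; VV[0]=max(VV[0],msg_vec) then VV[0][0]++ -> VV[0]=[2, 0, 1]
Event 3: LOCAL 2: VV[2][2]++ -> VV[2]=[0, 0, 2]
Event 4: SEND 1->2: VV[1][1]++ -> VV[1]=[0, 1, 0], msg_vec=[0, 1, 0]; VV[2]=max(VV[2],msg_vec) then VV[2][2]++ -> VV[2]=[0, 1, 3]
Event 5: SEND 0->1: VV[0][0]++ -> VV[0]=[3, 0, 1], msg_vec=[3, 0, 1]; VV[1]=max(VV[1],msg_vec) then VV[1][1]++ -> VV[1]=[3, 2, 1]
Event 1 stamp: [1, 0, 0]
Event 5 stamp: [3, 0, 1]
[1, 0, 0] <= [3, 0, 1]? True
[3, 0, 1] <= [1, 0, 0]? False
Relation: before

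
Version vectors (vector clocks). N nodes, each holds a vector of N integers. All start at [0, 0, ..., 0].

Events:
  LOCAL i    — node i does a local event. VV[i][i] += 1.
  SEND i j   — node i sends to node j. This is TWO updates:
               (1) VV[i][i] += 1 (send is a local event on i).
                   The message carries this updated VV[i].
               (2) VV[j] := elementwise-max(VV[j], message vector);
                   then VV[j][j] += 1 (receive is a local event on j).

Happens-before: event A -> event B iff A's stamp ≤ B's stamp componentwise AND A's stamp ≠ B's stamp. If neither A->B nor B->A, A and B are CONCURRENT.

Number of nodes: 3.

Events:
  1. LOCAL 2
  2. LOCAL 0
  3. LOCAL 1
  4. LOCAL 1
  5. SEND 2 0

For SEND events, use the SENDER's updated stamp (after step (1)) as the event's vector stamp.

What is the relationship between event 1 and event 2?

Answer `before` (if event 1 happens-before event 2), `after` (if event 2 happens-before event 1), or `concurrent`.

Initial: VV[0]=[0, 0, 0]
Initial: VV[1]=[0, 0, 0]
Initial: VV[2]=[0, 0, 0]
Event 1: LOCAL 2: VV[2][2]++ -> VV[2]=[0, 0, 1]
Event 2: LOCAL 0: VV[0][0]++ -> VV[0]=[1, 0, 0]
Event 3: LOCAL 1: VV[1][1]++ -> VV[1]=[0, 1, 0]
Event 4: LOCAL 1: VV[1][1]++ -> VV[1]=[0, 2, 0]
Event 5: SEND 2->0: VV[2][2]++ -> VV[2]=[0, 0, 2], msg_vec=[0, 0, 2]; VV[0]=max(VV[0],msg_vec) then VV[0][0]++ -> VV[0]=[2, 0, 2]
Event 1 stamp: [0, 0, 1]
Event 2 stamp: [1, 0, 0]
[0, 0, 1] <= [1, 0, 0]? False
[1, 0, 0] <= [0, 0, 1]? False
Relation: concurrent

Answer: concurrent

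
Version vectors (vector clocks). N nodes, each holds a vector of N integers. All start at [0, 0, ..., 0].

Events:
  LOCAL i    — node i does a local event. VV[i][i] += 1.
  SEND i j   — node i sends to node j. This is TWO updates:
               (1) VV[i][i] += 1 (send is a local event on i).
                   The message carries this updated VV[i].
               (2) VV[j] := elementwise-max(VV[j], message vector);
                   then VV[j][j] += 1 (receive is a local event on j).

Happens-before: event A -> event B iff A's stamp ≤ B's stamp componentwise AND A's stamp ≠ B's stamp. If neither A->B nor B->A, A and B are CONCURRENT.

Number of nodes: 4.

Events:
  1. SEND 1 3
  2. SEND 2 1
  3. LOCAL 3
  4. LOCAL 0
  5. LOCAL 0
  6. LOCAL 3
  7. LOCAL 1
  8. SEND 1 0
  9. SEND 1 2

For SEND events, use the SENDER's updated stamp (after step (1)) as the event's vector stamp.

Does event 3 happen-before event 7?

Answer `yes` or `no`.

Initial: VV[0]=[0, 0, 0, 0]
Initial: VV[1]=[0, 0, 0, 0]
Initial: VV[2]=[0, 0, 0, 0]
Initial: VV[3]=[0, 0, 0, 0]
Event 1: SEND 1->3: VV[1][1]++ -> VV[1]=[0, 1, 0, 0], msg_vec=[0, 1, 0, 0]; VV[3]=max(VV[3],msg_vec) then VV[3][3]++ -> VV[3]=[0, 1, 0, 1]
Event 2: SEND 2->1: VV[2][2]++ -> VV[2]=[0, 0, 1, 0], msg_vec=[0, 0, 1, 0]; VV[1]=max(VV[1],msg_vec) then VV[1][1]++ -> VV[1]=[0, 2, 1, 0]
Event 3: LOCAL 3: VV[3][3]++ -> VV[3]=[0, 1, 0, 2]
Event 4: LOCAL 0: VV[0][0]++ -> VV[0]=[1, 0, 0, 0]
Event 5: LOCAL 0: VV[0][0]++ -> VV[0]=[2, 0, 0, 0]
Event 6: LOCAL 3: VV[3][3]++ -> VV[3]=[0, 1, 0, 3]
Event 7: LOCAL 1: VV[1][1]++ -> VV[1]=[0, 3, 1, 0]
Event 8: SEND 1->0: VV[1][1]++ -> VV[1]=[0, 4, 1, 0], msg_vec=[0, 4, 1, 0]; VV[0]=max(VV[0],msg_vec) then VV[0][0]++ -> VV[0]=[3, 4, 1, 0]
Event 9: SEND 1->2: VV[1][1]++ -> VV[1]=[0, 5, 1, 0], msg_vec=[0, 5, 1, 0]; VV[2]=max(VV[2],msg_vec) then VV[2][2]++ -> VV[2]=[0, 5, 2, 0]
Event 3 stamp: [0, 1, 0, 2]
Event 7 stamp: [0, 3, 1, 0]
[0, 1, 0, 2] <= [0, 3, 1, 0]? False. Equal? False. Happens-before: False

Answer: no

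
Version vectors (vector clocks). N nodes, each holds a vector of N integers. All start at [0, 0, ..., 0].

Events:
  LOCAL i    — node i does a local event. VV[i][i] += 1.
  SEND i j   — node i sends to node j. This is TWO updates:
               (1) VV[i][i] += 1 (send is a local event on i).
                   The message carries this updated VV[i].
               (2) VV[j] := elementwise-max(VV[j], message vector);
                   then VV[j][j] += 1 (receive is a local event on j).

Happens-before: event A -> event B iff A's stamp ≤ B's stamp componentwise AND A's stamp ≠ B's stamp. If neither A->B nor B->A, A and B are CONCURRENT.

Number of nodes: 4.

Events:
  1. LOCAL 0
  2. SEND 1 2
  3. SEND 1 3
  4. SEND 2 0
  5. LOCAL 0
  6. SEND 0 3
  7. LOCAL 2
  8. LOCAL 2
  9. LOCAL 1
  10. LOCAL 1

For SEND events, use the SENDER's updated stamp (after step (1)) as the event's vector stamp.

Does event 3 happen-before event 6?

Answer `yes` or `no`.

Answer: no

Derivation:
Initial: VV[0]=[0, 0, 0, 0]
Initial: VV[1]=[0, 0, 0, 0]
Initial: VV[2]=[0, 0, 0, 0]
Initial: VV[3]=[0, 0, 0, 0]
Event 1: LOCAL 0: VV[0][0]++ -> VV[0]=[1, 0, 0, 0]
Event 2: SEND 1->2: VV[1][1]++ -> VV[1]=[0, 1, 0, 0], msg_vec=[0, 1, 0, 0]; VV[2]=max(VV[2],msg_vec) then VV[2][2]++ -> VV[2]=[0, 1, 1, 0]
Event 3: SEND 1->3: VV[1][1]++ -> VV[1]=[0, 2, 0, 0], msg_vec=[0, 2, 0, 0]; VV[3]=max(VV[3],msg_vec) then VV[3][3]++ -> VV[3]=[0, 2, 0, 1]
Event 4: SEND 2->0: VV[2][2]++ -> VV[2]=[0, 1, 2, 0], msg_vec=[0, 1, 2, 0]; VV[0]=max(VV[0],msg_vec) then VV[0][0]++ -> VV[0]=[2, 1, 2, 0]
Event 5: LOCAL 0: VV[0][0]++ -> VV[0]=[3, 1, 2, 0]
Event 6: SEND 0->3: VV[0][0]++ -> VV[0]=[4, 1, 2, 0], msg_vec=[4, 1, 2, 0]; VV[3]=max(VV[3],msg_vec) then VV[3][3]++ -> VV[3]=[4, 2, 2, 2]
Event 7: LOCAL 2: VV[2][2]++ -> VV[2]=[0, 1, 3, 0]
Event 8: LOCAL 2: VV[2][2]++ -> VV[2]=[0, 1, 4, 0]
Event 9: LOCAL 1: VV[1][1]++ -> VV[1]=[0, 3, 0, 0]
Event 10: LOCAL 1: VV[1][1]++ -> VV[1]=[0, 4, 0, 0]
Event 3 stamp: [0, 2, 0, 0]
Event 6 stamp: [4, 1, 2, 0]
[0, 2, 0, 0] <= [4, 1, 2, 0]? False. Equal? False. Happens-before: False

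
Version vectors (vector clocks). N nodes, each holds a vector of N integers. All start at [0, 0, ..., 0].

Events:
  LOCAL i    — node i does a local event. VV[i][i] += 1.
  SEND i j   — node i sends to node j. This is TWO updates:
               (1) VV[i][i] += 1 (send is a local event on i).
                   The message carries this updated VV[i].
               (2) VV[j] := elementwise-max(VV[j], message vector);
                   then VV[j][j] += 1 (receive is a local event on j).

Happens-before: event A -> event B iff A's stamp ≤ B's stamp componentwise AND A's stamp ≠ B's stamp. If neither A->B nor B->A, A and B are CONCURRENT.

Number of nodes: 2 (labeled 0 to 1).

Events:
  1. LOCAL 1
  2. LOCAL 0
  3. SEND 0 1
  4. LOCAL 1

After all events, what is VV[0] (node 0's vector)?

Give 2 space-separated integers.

Answer: 2 0

Derivation:
Initial: VV[0]=[0, 0]
Initial: VV[1]=[0, 0]
Event 1: LOCAL 1: VV[1][1]++ -> VV[1]=[0, 1]
Event 2: LOCAL 0: VV[0][0]++ -> VV[0]=[1, 0]
Event 3: SEND 0->1: VV[0][0]++ -> VV[0]=[2, 0], msg_vec=[2, 0]; VV[1]=max(VV[1],msg_vec) then VV[1][1]++ -> VV[1]=[2, 2]
Event 4: LOCAL 1: VV[1][1]++ -> VV[1]=[2, 3]
Final vectors: VV[0]=[2, 0]; VV[1]=[2, 3]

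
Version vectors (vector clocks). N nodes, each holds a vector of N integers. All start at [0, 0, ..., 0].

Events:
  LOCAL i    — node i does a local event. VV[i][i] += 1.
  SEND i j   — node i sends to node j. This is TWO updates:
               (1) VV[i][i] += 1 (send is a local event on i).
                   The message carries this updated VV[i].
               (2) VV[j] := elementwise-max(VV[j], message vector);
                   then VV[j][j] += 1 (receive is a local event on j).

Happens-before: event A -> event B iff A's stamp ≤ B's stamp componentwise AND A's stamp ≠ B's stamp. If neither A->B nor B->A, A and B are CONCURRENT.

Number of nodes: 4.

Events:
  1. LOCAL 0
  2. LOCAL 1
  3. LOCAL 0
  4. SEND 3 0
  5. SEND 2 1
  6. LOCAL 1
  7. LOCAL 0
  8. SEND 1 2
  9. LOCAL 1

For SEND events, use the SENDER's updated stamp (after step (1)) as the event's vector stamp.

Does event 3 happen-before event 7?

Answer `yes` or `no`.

Answer: yes

Derivation:
Initial: VV[0]=[0, 0, 0, 0]
Initial: VV[1]=[0, 0, 0, 0]
Initial: VV[2]=[0, 0, 0, 0]
Initial: VV[3]=[0, 0, 0, 0]
Event 1: LOCAL 0: VV[0][0]++ -> VV[0]=[1, 0, 0, 0]
Event 2: LOCAL 1: VV[1][1]++ -> VV[1]=[0, 1, 0, 0]
Event 3: LOCAL 0: VV[0][0]++ -> VV[0]=[2, 0, 0, 0]
Event 4: SEND 3->0: VV[3][3]++ -> VV[3]=[0, 0, 0, 1], msg_vec=[0, 0, 0, 1]; VV[0]=max(VV[0],msg_vec) then VV[0][0]++ -> VV[0]=[3, 0, 0, 1]
Event 5: SEND 2->1: VV[2][2]++ -> VV[2]=[0, 0, 1, 0], msg_vec=[0, 0, 1, 0]; VV[1]=max(VV[1],msg_vec) then VV[1][1]++ -> VV[1]=[0, 2, 1, 0]
Event 6: LOCAL 1: VV[1][1]++ -> VV[1]=[0, 3, 1, 0]
Event 7: LOCAL 0: VV[0][0]++ -> VV[0]=[4, 0, 0, 1]
Event 8: SEND 1->2: VV[1][1]++ -> VV[1]=[0, 4, 1, 0], msg_vec=[0, 4, 1, 0]; VV[2]=max(VV[2],msg_vec) then VV[2][2]++ -> VV[2]=[0, 4, 2, 0]
Event 9: LOCAL 1: VV[1][1]++ -> VV[1]=[0, 5, 1, 0]
Event 3 stamp: [2, 0, 0, 0]
Event 7 stamp: [4, 0, 0, 1]
[2, 0, 0, 0] <= [4, 0, 0, 1]? True. Equal? False. Happens-before: True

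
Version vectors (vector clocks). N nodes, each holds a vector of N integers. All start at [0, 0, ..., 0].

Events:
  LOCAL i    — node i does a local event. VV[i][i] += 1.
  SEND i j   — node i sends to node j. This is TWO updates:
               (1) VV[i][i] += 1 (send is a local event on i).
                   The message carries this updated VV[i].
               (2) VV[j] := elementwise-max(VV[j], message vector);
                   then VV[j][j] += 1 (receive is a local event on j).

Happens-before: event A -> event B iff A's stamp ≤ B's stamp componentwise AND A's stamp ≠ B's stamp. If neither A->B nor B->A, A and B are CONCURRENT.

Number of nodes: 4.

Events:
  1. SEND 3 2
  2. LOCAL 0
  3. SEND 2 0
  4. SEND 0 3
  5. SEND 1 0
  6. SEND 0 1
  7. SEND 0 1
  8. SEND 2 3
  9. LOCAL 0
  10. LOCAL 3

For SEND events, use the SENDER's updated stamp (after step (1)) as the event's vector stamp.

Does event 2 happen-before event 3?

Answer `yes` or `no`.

Answer: no

Derivation:
Initial: VV[0]=[0, 0, 0, 0]
Initial: VV[1]=[0, 0, 0, 0]
Initial: VV[2]=[0, 0, 0, 0]
Initial: VV[3]=[0, 0, 0, 0]
Event 1: SEND 3->2: VV[3][3]++ -> VV[3]=[0, 0, 0, 1], msg_vec=[0, 0, 0, 1]; VV[2]=max(VV[2],msg_vec) then VV[2][2]++ -> VV[2]=[0, 0, 1, 1]
Event 2: LOCAL 0: VV[0][0]++ -> VV[0]=[1, 0, 0, 0]
Event 3: SEND 2->0: VV[2][2]++ -> VV[2]=[0, 0, 2, 1], msg_vec=[0, 0, 2, 1]; VV[0]=max(VV[0],msg_vec) then VV[0][0]++ -> VV[0]=[2, 0, 2, 1]
Event 4: SEND 0->3: VV[0][0]++ -> VV[0]=[3, 0, 2, 1], msg_vec=[3, 0, 2, 1]; VV[3]=max(VV[3],msg_vec) then VV[3][3]++ -> VV[3]=[3, 0, 2, 2]
Event 5: SEND 1->0: VV[1][1]++ -> VV[1]=[0, 1, 0, 0], msg_vec=[0, 1, 0, 0]; VV[0]=max(VV[0],msg_vec) then VV[0][0]++ -> VV[0]=[4, 1, 2, 1]
Event 6: SEND 0->1: VV[0][0]++ -> VV[0]=[5, 1, 2, 1], msg_vec=[5, 1, 2, 1]; VV[1]=max(VV[1],msg_vec) then VV[1][1]++ -> VV[1]=[5, 2, 2, 1]
Event 7: SEND 0->1: VV[0][0]++ -> VV[0]=[6, 1, 2, 1], msg_vec=[6, 1, 2, 1]; VV[1]=max(VV[1],msg_vec) then VV[1][1]++ -> VV[1]=[6, 3, 2, 1]
Event 8: SEND 2->3: VV[2][2]++ -> VV[2]=[0, 0, 3, 1], msg_vec=[0, 0, 3, 1]; VV[3]=max(VV[3],msg_vec) then VV[3][3]++ -> VV[3]=[3, 0, 3, 3]
Event 9: LOCAL 0: VV[0][0]++ -> VV[0]=[7, 1, 2, 1]
Event 10: LOCAL 3: VV[3][3]++ -> VV[3]=[3, 0, 3, 4]
Event 2 stamp: [1, 0, 0, 0]
Event 3 stamp: [0, 0, 2, 1]
[1, 0, 0, 0] <= [0, 0, 2, 1]? False. Equal? False. Happens-before: False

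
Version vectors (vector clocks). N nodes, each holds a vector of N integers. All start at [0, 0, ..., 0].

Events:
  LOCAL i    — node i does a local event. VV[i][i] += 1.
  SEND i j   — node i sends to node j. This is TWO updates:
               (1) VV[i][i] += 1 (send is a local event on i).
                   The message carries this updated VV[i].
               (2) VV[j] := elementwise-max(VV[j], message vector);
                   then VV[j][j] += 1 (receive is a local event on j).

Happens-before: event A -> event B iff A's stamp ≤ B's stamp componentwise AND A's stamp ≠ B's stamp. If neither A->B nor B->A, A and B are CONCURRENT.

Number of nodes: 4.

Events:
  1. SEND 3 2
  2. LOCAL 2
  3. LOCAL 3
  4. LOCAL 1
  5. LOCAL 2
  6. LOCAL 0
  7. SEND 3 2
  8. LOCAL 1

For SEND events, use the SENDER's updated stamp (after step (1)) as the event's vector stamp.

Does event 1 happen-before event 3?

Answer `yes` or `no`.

Initial: VV[0]=[0, 0, 0, 0]
Initial: VV[1]=[0, 0, 0, 0]
Initial: VV[2]=[0, 0, 0, 0]
Initial: VV[3]=[0, 0, 0, 0]
Event 1: SEND 3->2: VV[3][3]++ -> VV[3]=[0, 0, 0, 1], msg_vec=[0, 0, 0, 1]; VV[2]=max(VV[2],msg_vec) then VV[2][2]++ -> VV[2]=[0, 0, 1, 1]
Event 2: LOCAL 2: VV[2][2]++ -> VV[2]=[0, 0, 2, 1]
Event 3: LOCAL 3: VV[3][3]++ -> VV[3]=[0, 0, 0, 2]
Event 4: LOCAL 1: VV[1][1]++ -> VV[1]=[0, 1, 0, 0]
Event 5: LOCAL 2: VV[2][2]++ -> VV[2]=[0, 0, 3, 1]
Event 6: LOCAL 0: VV[0][0]++ -> VV[0]=[1, 0, 0, 0]
Event 7: SEND 3->2: VV[3][3]++ -> VV[3]=[0, 0, 0, 3], msg_vec=[0, 0, 0, 3]; VV[2]=max(VV[2],msg_vec) then VV[2][2]++ -> VV[2]=[0, 0, 4, 3]
Event 8: LOCAL 1: VV[1][1]++ -> VV[1]=[0, 2, 0, 0]
Event 1 stamp: [0, 0, 0, 1]
Event 3 stamp: [0, 0, 0, 2]
[0, 0, 0, 1] <= [0, 0, 0, 2]? True. Equal? False. Happens-before: True

Answer: yes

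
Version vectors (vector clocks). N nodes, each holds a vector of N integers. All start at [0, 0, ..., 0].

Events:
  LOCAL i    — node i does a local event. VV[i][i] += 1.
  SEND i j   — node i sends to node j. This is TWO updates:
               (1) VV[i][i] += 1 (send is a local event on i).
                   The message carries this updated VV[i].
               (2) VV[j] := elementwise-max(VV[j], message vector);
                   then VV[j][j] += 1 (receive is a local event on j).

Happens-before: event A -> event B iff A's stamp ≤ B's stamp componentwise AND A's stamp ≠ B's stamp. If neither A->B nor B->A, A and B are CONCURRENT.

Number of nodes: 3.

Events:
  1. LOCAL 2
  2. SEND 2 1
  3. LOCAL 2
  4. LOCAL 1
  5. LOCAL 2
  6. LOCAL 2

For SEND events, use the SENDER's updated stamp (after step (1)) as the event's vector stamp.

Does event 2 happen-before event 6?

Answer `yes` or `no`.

Answer: yes

Derivation:
Initial: VV[0]=[0, 0, 0]
Initial: VV[1]=[0, 0, 0]
Initial: VV[2]=[0, 0, 0]
Event 1: LOCAL 2: VV[2][2]++ -> VV[2]=[0, 0, 1]
Event 2: SEND 2->1: VV[2][2]++ -> VV[2]=[0, 0, 2], msg_vec=[0, 0, 2]; VV[1]=max(VV[1],msg_vec) then VV[1][1]++ -> VV[1]=[0, 1, 2]
Event 3: LOCAL 2: VV[2][2]++ -> VV[2]=[0, 0, 3]
Event 4: LOCAL 1: VV[1][1]++ -> VV[1]=[0, 2, 2]
Event 5: LOCAL 2: VV[2][2]++ -> VV[2]=[0, 0, 4]
Event 6: LOCAL 2: VV[2][2]++ -> VV[2]=[0, 0, 5]
Event 2 stamp: [0, 0, 2]
Event 6 stamp: [0, 0, 5]
[0, 0, 2] <= [0, 0, 5]? True. Equal? False. Happens-before: True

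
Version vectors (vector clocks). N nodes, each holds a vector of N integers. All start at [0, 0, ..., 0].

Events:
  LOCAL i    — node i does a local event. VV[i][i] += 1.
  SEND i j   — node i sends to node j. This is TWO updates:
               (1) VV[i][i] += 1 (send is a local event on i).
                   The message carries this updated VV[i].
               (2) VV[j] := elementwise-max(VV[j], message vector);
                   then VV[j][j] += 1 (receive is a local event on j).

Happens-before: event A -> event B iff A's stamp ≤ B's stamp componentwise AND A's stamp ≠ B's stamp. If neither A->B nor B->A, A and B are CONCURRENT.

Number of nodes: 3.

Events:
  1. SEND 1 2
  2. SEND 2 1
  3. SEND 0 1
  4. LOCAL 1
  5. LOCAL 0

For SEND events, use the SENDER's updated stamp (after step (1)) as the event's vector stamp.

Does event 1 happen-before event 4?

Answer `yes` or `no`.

Initial: VV[0]=[0, 0, 0]
Initial: VV[1]=[0, 0, 0]
Initial: VV[2]=[0, 0, 0]
Event 1: SEND 1->2: VV[1][1]++ -> VV[1]=[0, 1, 0], msg_vec=[0, 1, 0]; VV[2]=max(VV[2],msg_vec) then VV[2][2]++ -> VV[2]=[0, 1, 1]
Event 2: SEND 2->1: VV[2][2]++ -> VV[2]=[0, 1, 2], msg_vec=[0, 1, 2]; VV[1]=max(VV[1],msg_vec) then VV[1][1]++ -> VV[1]=[0, 2, 2]
Event 3: SEND 0->1: VV[0][0]++ -> VV[0]=[1, 0, 0], msg_vec=[1, 0, 0]; VV[1]=max(VV[1],msg_vec) then VV[1][1]++ -> VV[1]=[1, 3, 2]
Event 4: LOCAL 1: VV[1][1]++ -> VV[1]=[1, 4, 2]
Event 5: LOCAL 0: VV[0][0]++ -> VV[0]=[2, 0, 0]
Event 1 stamp: [0, 1, 0]
Event 4 stamp: [1, 4, 2]
[0, 1, 0] <= [1, 4, 2]? True. Equal? False. Happens-before: True

Answer: yes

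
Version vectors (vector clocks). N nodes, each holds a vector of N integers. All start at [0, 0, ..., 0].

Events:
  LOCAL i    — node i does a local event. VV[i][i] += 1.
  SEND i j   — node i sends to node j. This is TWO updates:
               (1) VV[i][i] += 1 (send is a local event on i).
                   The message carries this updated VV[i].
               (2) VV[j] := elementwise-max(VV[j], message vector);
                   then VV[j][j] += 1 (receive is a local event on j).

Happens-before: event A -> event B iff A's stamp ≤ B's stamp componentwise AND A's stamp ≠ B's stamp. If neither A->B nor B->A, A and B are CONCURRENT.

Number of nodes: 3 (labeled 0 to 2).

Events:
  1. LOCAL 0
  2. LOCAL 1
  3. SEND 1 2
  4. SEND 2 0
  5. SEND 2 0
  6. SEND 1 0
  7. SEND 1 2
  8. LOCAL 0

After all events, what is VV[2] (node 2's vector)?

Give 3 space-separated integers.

Answer: 0 4 4

Derivation:
Initial: VV[0]=[0, 0, 0]
Initial: VV[1]=[0, 0, 0]
Initial: VV[2]=[0, 0, 0]
Event 1: LOCAL 0: VV[0][0]++ -> VV[0]=[1, 0, 0]
Event 2: LOCAL 1: VV[1][1]++ -> VV[1]=[0, 1, 0]
Event 3: SEND 1->2: VV[1][1]++ -> VV[1]=[0, 2, 0], msg_vec=[0, 2, 0]; VV[2]=max(VV[2],msg_vec) then VV[2][2]++ -> VV[2]=[0, 2, 1]
Event 4: SEND 2->0: VV[2][2]++ -> VV[2]=[0, 2, 2], msg_vec=[0, 2, 2]; VV[0]=max(VV[0],msg_vec) then VV[0][0]++ -> VV[0]=[2, 2, 2]
Event 5: SEND 2->0: VV[2][2]++ -> VV[2]=[0, 2, 3], msg_vec=[0, 2, 3]; VV[0]=max(VV[0],msg_vec) then VV[0][0]++ -> VV[0]=[3, 2, 3]
Event 6: SEND 1->0: VV[1][1]++ -> VV[1]=[0, 3, 0], msg_vec=[0, 3, 0]; VV[0]=max(VV[0],msg_vec) then VV[0][0]++ -> VV[0]=[4, 3, 3]
Event 7: SEND 1->2: VV[1][1]++ -> VV[1]=[0, 4, 0], msg_vec=[0, 4, 0]; VV[2]=max(VV[2],msg_vec) then VV[2][2]++ -> VV[2]=[0, 4, 4]
Event 8: LOCAL 0: VV[0][0]++ -> VV[0]=[5, 3, 3]
Final vectors: VV[0]=[5, 3, 3]; VV[1]=[0, 4, 0]; VV[2]=[0, 4, 4]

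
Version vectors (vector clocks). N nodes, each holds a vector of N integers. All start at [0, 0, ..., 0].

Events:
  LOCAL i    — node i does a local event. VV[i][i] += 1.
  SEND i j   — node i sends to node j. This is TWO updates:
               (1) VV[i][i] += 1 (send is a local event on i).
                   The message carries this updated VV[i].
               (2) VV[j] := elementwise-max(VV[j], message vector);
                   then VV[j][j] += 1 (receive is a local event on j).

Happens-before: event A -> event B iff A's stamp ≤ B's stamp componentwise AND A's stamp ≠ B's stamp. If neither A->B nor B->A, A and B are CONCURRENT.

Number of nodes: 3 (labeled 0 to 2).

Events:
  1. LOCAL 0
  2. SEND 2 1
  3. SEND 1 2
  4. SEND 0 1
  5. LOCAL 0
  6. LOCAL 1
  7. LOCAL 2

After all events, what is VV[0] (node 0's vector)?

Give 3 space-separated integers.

Answer: 3 0 0

Derivation:
Initial: VV[0]=[0, 0, 0]
Initial: VV[1]=[0, 0, 0]
Initial: VV[2]=[0, 0, 0]
Event 1: LOCAL 0: VV[0][0]++ -> VV[0]=[1, 0, 0]
Event 2: SEND 2->1: VV[2][2]++ -> VV[2]=[0, 0, 1], msg_vec=[0, 0, 1]; VV[1]=max(VV[1],msg_vec) then VV[1][1]++ -> VV[1]=[0, 1, 1]
Event 3: SEND 1->2: VV[1][1]++ -> VV[1]=[0, 2, 1], msg_vec=[0, 2, 1]; VV[2]=max(VV[2],msg_vec) then VV[2][2]++ -> VV[2]=[0, 2, 2]
Event 4: SEND 0->1: VV[0][0]++ -> VV[0]=[2, 0, 0], msg_vec=[2, 0, 0]; VV[1]=max(VV[1],msg_vec) then VV[1][1]++ -> VV[1]=[2, 3, 1]
Event 5: LOCAL 0: VV[0][0]++ -> VV[0]=[3, 0, 0]
Event 6: LOCAL 1: VV[1][1]++ -> VV[1]=[2, 4, 1]
Event 7: LOCAL 2: VV[2][2]++ -> VV[2]=[0, 2, 3]
Final vectors: VV[0]=[3, 0, 0]; VV[1]=[2, 4, 1]; VV[2]=[0, 2, 3]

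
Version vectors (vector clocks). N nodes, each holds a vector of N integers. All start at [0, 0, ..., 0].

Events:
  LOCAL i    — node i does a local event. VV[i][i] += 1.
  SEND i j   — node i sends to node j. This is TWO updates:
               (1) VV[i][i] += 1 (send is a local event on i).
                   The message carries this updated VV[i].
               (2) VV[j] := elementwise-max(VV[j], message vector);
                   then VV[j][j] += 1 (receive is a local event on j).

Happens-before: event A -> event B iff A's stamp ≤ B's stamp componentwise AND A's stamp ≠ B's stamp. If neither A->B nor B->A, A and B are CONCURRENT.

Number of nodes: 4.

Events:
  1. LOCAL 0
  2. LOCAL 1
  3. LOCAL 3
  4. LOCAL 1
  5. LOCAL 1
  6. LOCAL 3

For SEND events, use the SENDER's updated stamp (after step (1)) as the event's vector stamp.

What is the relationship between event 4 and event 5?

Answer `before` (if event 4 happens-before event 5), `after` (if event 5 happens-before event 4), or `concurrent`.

Initial: VV[0]=[0, 0, 0, 0]
Initial: VV[1]=[0, 0, 0, 0]
Initial: VV[2]=[0, 0, 0, 0]
Initial: VV[3]=[0, 0, 0, 0]
Event 1: LOCAL 0: VV[0][0]++ -> VV[0]=[1, 0, 0, 0]
Event 2: LOCAL 1: VV[1][1]++ -> VV[1]=[0, 1, 0, 0]
Event 3: LOCAL 3: VV[3][3]++ -> VV[3]=[0, 0, 0, 1]
Event 4: LOCAL 1: VV[1][1]++ -> VV[1]=[0, 2, 0, 0]
Event 5: LOCAL 1: VV[1][1]++ -> VV[1]=[0, 3, 0, 0]
Event 6: LOCAL 3: VV[3][3]++ -> VV[3]=[0, 0, 0, 2]
Event 4 stamp: [0, 2, 0, 0]
Event 5 stamp: [0, 3, 0, 0]
[0, 2, 0, 0] <= [0, 3, 0, 0]? True
[0, 3, 0, 0] <= [0, 2, 0, 0]? False
Relation: before

Answer: before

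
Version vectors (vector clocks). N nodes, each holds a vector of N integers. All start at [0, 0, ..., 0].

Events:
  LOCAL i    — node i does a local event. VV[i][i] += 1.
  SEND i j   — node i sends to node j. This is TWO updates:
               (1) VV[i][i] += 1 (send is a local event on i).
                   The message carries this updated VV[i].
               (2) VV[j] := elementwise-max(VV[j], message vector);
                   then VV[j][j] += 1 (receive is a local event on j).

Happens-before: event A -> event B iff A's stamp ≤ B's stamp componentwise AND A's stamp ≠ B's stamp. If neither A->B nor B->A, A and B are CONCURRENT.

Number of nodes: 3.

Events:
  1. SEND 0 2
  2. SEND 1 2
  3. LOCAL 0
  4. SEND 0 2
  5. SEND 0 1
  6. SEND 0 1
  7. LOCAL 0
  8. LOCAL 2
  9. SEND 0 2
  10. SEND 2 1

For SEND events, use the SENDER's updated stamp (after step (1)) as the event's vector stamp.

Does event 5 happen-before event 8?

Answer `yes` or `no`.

Answer: no

Derivation:
Initial: VV[0]=[0, 0, 0]
Initial: VV[1]=[0, 0, 0]
Initial: VV[2]=[0, 0, 0]
Event 1: SEND 0->2: VV[0][0]++ -> VV[0]=[1, 0, 0], msg_vec=[1, 0, 0]; VV[2]=max(VV[2],msg_vec) then VV[2][2]++ -> VV[2]=[1, 0, 1]
Event 2: SEND 1->2: VV[1][1]++ -> VV[1]=[0, 1, 0], msg_vec=[0, 1, 0]; VV[2]=max(VV[2],msg_vec) then VV[2][2]++ -> VV[2]=[1, 1, 2]
Event 3: LOCAL 0: VV[0][0]++ -> VV[0]=[2, 0, 0]
Event 4: SEND 0->2: VV[0][0]++ -> VV[0]=[3, 0, 0], msg_vec=[3, 0, 0]; VV[2]=max(VV[2],msg_vec) then VV[2][2]++ -> VV[2]=[3, 1, 3]
Event 5: SEND 0->1: VV[0][0]++ -> VV[0]=[4, 0, 0], msg_vec=[4, 0, 0]; VV[1]=max(VV[1],msg_vec) then VV[1][1]++ -> VV[1]=[4, 2, 0]
Event 6: SEND 0->1: VV[0][0]++ -> VV[0]=[5, 0, 0], msg_vec=[5, 0, 0]; VV[1]=max(VV[1],msg_vec) then VV[1][1]++ -> VV[1]=[5, 3, 0]
Event 7: LOCAL 0: VV[0][0]++ -> VV[0]=[6, 0, 0]
Event 8: LOCAL 2: VV[2][2]++ -> VV[2]=[3, 1, 4]
Event 9: SEND 0->2: VV[0][0]++ -> VV[0]=[7, 0, 0], msg_vec=[7, 0, 0]; VV[2]=max(VV[2],msg_vec) then VV[2][2]++ -> VV[2]=[7, 1, 5]
Event 10: SEND 2->1: VV[2][2]++ -> VV[2]=[7, 1, 6], msg_vec=[7, 1, 6]; VV[1]=max(VV[1],msg_vec) then VV[1][1]++ -> VV[1]=[7, 4, 6]
Event 5 stamp: [4, 0, 0]
Event 8 stamp: [3, 1, 4]
[4, 0, 0] <= [3, 1, 4]? False. Equal? False. Happens-before: False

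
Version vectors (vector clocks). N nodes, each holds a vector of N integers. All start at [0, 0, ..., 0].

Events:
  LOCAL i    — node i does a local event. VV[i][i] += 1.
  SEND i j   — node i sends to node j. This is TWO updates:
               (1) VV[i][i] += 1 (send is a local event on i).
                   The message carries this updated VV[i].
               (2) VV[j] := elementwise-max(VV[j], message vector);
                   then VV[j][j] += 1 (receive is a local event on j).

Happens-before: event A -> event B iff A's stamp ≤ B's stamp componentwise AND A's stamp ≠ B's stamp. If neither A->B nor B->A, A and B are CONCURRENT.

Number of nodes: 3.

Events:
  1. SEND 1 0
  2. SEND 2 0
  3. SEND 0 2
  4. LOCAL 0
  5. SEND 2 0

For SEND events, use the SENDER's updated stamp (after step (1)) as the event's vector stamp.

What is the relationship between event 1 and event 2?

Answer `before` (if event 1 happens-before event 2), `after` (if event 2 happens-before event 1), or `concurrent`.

Initial: VV[0]=[0, 0, 0]
Initial: VV[1]=[0, 0, 0]
Initial: VV[2]=[0, 0, 0]
Event 1: SEND 1->0: VV[1][1]++ -> VV[1]=[0, 1, 0], msg_vec=[0, 1, 0]; VV[0]=max(VV[0],msg_vec) then VV[0][0]++ -> VV[0]=[1, 1, 0]
Event 2: SEND 2->0: VV[2][2]++ -> VV[2]=[0, 0, 1], msg_vec=[0, 0, 1]; VV[0]=max(VV[0],msg_vec) then VV[0][0]++ -> VV[0]=[2, 1, 1]
Event 3: SEND 0->2: VV[0][0]++ -> VV[0]=[3, 1, 1], msg_vec=[3, 1, 1]; VV[2]=max(VV[2],msg_vec) then VV[2][2]++ -> VV[2]=[3, 1, 2]
Event 4: LOCAL 0: VV[0][0]++ -> VV[0]=[4, 1, 1]
Event 5: SEND 2->0: VV[2][2]++ -> VV[2]=[3, 1, 3], msg_vec=[3, 1, 3]; VV[0]=max(VV[0],msg_vec) then VV[0][0]++ -> VV[0]=[5, 1, 3]
Event 1 stamp: [0, 1, 0]
Event 2 stamp: [0, 0, 1]
[0, 1, 0] <= [0, 0, 1]? False
[0, 0, 1] <= [0, 1, 0]? False
Relation: concurrent

Answer: concurrent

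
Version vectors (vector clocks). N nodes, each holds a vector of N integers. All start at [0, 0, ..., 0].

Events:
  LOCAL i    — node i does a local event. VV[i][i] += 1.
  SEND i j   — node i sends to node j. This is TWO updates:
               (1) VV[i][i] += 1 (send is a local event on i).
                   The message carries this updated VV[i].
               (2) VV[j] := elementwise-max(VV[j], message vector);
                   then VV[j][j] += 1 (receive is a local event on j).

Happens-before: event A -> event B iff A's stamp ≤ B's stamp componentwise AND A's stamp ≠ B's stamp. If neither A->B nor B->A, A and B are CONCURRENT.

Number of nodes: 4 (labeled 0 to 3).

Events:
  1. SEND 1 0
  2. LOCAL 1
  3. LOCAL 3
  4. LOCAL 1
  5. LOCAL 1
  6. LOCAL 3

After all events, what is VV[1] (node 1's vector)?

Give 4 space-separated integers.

Answer: 0 4 0 0

Derivation:
Initial: VV[0]=[0, 0, 0, 0]
Initial: VV[1]=[0, 0, 0, 0]
Initial: VV[2]=[0, 0, 0, 0]
Initial: VV[3]=[0, 0, 0, 0]
Event 1: SEND 1->0: VV[1][1]++ -> VV[1]=[0, 1, 0, 0], msg_vec=[0, 1, 0, 0]; VV[0]=max(VV[0],msg_vec) then VV[0][0]++ -> VV[0]=[1, 1, 0, 0]
Event 2: LOCAL 1: VV[1][1]++ -> VV[1]=[0, 2, 0, 0]
Event 3: LOCAL 3: VV[3][3]++ -> VV[3]=[0, 0, 0, 1]
Event 4: LOCAL 1: VV[1][1]++ -> VV[1]=[0, 3, 0, 0]
Event 5: LOCAL 1: VV[1][1]++ -> VV[1]=[0, 4, 0, 0]
Event 6: LOCAL 3: VV[3][3]++ -> VV[3]=[0, 0, 0, 2]
Final vectors: VV[0]=[1, 1, 0, 0]; VV[1]=[0, 4, 0, 0]; VV[2]=[0, 0, 0, 0]; VV[3]=[0, 0, 0, 2]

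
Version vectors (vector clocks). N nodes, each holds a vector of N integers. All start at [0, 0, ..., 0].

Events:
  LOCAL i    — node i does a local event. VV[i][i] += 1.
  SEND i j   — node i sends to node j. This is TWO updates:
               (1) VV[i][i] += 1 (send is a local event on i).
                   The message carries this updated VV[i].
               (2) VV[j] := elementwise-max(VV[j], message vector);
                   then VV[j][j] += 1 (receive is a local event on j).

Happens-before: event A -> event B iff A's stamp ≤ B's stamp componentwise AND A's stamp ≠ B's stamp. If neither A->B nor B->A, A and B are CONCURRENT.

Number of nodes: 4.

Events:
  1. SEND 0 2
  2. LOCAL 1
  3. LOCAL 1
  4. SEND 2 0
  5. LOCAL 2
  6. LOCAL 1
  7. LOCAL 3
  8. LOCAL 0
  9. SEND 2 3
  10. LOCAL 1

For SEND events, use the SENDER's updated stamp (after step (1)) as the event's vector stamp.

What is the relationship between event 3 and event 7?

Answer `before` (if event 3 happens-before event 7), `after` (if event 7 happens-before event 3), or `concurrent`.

Answer: concurrent

Derivation:
Initial: VV[0]=[0, 0, 0, 0]
Initial: VV[1]=[0, 0, 0, 0]
Initial: VV[2]=[0, 0, 0, 0]
Initial: VV[3]=[0, 0, 0, 0]
Event 1: SEND 0->2: VV[0][0]++ -> VV[0]=[1, 0, 0, 0], msg_vec=[1, 0, 0, 0]; VV[2]=max(VV[2],msg_vec) then VV[2][2]++ -> VV[2]=[1, 0, 1, 0]
Event 2: LOCAL 1: VV[1][1]++ -> VV[1]=[0, 1, 0, 0]
Event 3: LOCAL 1: VV[1][1]++ -> VV[1]=[0, 2, 0, 0]
Event 4: SEND 2->0: VV[2][2]++ -> VV[2]=[1, 0, 2, 0], msg_vec=[1, 0, 2, 0]; VV[0]=max(VV[0],msg_vec) then VV[0][0]++ -> VV[0]=[2, 0, 2, 0]
Event 5: LOCAL 2: VV[2][2]++ -> VV[2]=[1, 0, 3, 0]
Event 6: LOCAL 1: VV[1][1]++ -> VV[1]=[0, 3, 0, 0]
Event 7: LOCAL 3: VV[3][3]++ -> VV[3]=[0, 0, 0, 1]
Event 8: LOCAL 0: VV[0][0]++ -> VV[0]=[3, 0, 2, 0]
Event 9: SEND 2->3: VV[2][2]++ -> VV[2]=[1, 0, 4, 0], msg_vec=[1, 0, 4, 0]; VV[3]=max(VV[3],msg_vec) then VV[3][3]++ -> VV[3]=[1, 0, 4, 2]
Event 10: LOCAL 1: VV[1][1]++ -> VV[1]=[0, 4, 0, 0]
Event 3 stamp: [0, 2, 0, 0]
Event 7 stamp: [0, 0, 0, 1]
[0, 2, 0, 0] <= [0, 0, 0, 1]? False
[0, 0, 0, 1] <= [0, 2, 0, 0]? False
Relation: concurrent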